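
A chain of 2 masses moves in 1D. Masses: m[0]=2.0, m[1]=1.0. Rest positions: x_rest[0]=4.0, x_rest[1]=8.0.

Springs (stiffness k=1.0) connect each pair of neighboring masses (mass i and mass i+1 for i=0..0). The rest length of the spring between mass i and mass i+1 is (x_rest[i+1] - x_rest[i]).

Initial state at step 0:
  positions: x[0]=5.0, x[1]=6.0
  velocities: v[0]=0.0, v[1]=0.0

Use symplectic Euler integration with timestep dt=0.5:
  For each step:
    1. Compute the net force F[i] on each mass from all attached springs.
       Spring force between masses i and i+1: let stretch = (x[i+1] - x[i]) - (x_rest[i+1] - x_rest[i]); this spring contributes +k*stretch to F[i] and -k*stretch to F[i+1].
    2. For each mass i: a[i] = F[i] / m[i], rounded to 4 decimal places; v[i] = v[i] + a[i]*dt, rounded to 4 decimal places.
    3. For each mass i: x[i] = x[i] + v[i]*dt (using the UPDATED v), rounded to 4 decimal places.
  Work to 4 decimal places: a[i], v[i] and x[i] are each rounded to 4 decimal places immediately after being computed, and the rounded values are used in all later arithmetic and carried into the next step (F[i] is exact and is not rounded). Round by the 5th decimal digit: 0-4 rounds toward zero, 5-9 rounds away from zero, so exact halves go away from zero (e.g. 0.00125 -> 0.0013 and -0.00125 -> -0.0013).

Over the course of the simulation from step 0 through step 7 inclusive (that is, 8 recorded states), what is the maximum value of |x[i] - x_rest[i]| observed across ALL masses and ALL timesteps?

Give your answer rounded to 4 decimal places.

Answer: 2.0184

Derivation:
Step 0: x=[5.0000 6.0000] v=[0.0000 0.0000]
Step 1: x=[4.6250 6.7500] v=[-0.7500 1.5000]
Step 2: x=[4.0156 7.9688] v=[-1.2188 2.4375]
Step 3: x=[3.4004 9.1993] v=[-1.2305 2.4609]
Step 4: x=[3.0100 9.9801] v=[-0.7808 1.5615]
Step 5: x=[2.9909 10.0184] v=[-0.0383 0.0765]
Step 6: x=[3.3502 9.2998] v=[0.7186 -1.4373]
Step 7: x=[3.9532 8.0938] v=[1.2060 -2.4121]
Max displacement = 2.0184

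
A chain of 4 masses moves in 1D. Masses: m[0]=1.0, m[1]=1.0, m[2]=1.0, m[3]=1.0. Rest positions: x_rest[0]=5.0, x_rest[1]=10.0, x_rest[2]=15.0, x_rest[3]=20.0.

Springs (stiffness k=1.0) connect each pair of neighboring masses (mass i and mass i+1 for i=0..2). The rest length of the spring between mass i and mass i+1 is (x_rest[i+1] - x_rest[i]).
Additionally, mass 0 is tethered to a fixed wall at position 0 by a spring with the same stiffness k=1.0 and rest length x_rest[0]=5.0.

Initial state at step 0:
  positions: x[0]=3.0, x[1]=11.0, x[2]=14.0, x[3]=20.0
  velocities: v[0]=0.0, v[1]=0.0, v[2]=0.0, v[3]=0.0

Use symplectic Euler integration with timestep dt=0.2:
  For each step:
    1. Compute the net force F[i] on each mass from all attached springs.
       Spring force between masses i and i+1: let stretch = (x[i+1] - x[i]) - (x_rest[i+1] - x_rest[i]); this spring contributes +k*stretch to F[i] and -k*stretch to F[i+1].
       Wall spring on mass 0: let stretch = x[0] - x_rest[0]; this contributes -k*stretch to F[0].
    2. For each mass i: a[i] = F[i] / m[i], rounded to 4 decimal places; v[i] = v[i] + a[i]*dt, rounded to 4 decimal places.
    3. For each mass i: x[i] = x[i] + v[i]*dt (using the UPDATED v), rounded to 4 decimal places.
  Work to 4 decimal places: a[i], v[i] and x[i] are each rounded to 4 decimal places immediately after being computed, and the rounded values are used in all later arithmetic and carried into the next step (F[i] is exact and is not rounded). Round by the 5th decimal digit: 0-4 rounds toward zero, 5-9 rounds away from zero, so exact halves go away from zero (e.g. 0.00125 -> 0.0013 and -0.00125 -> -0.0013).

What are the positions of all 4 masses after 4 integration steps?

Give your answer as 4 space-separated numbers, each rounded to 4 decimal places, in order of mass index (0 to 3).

Answer: 4.6611 9.4044 14.9321 19.6890

Derivation:
Step 0: x=[3.0000 11.0000 14.0000 20.0000] v=[0.0000 0.0000 0.0000 0.0000]
Step 1: x=[3.2000 10.8000 14.1200 19.9600] v=[1.0000 -1.0000 0.6000 -0.2000]
Step 2: x=[3.5760 10.4288 14.3408 19.8864] v=[1.8800 -1.8560 1.1040 -0.3680]
Step 3: x=[4.0831 9.9400 14.6269 19.7910] v=[2.5354 -2.4442 1.4307 -0.4771]
Step 4: x=[4.6611 9.4044 14.9321 19.6890] v=[2.8902 -2.6782 1.5261 -0.5099]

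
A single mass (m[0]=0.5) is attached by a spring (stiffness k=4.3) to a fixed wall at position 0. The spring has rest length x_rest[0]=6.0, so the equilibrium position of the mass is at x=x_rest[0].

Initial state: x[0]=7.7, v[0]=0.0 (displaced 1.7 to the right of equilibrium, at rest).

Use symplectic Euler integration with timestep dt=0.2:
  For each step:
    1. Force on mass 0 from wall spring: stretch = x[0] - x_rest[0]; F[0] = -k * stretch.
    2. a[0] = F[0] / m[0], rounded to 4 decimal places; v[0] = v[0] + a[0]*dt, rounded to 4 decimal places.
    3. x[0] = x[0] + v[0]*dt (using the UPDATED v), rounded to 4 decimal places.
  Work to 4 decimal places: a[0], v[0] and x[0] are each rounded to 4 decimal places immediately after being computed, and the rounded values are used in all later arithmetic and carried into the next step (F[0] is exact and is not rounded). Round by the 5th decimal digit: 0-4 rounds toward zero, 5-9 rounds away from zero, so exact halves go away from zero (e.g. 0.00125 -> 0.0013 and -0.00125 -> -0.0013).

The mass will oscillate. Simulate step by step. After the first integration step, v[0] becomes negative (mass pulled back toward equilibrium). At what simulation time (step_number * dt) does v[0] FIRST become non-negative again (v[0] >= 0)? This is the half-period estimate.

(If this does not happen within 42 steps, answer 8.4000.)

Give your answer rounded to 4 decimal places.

Step 0: x=[7.7000] v=[0.0000]
Step 1: x=[7.1152] v=[-2.9240]
Step 2: x=[6.1468] v=[-4.8421]
Step 3: x=[5.1279] v=[-5.0946]
Step 4: x=[4.4090] v=[-3.5946]
Step 5: x=[4.2374] v=[-0.8581]
Step 6: x=[4.6721] v=[2.1736]
First v>=0 after going negative at step 6, time=1.2000

Answer: 1.2000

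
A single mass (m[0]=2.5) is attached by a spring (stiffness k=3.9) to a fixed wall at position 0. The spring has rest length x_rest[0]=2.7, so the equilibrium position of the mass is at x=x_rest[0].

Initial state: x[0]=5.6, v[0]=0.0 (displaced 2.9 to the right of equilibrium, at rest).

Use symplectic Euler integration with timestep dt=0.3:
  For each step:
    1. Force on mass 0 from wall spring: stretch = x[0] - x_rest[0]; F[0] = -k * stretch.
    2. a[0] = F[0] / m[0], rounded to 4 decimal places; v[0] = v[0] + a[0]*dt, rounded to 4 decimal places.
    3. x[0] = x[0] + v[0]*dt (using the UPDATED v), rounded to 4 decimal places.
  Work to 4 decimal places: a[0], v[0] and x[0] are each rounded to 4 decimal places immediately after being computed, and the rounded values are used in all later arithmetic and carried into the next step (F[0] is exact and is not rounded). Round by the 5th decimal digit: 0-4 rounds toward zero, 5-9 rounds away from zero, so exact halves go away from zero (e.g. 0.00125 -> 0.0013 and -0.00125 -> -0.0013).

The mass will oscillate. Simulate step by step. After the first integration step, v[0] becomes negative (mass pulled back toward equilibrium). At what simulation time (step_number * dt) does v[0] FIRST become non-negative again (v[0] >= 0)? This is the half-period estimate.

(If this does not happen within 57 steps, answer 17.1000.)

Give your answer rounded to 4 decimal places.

Step 0: x=[5.6000] v=[0.0000]
Step 1: x=[5.1928] v=[-1.3572]
Step 2: x=[4.4357] v=[-2.5238]
Step 3: x=[3.4349] v=[-3.3361]
Step 4: x=[2.3309] v=[-3.6800]
Step 5: x=[1.2787] v=[-3.5073]
Step 6: x=[0.4261] v=[-2.8421]
Step 7: x=[-0.1073] v=[-1.7779]
Step 8: x=[-0.2465] v=[-0.4641]
Step 9: x=[0.0280] v=[0.9149]
First v>=0 after going negative at step 9, time=2.7000

Answer: 2.7000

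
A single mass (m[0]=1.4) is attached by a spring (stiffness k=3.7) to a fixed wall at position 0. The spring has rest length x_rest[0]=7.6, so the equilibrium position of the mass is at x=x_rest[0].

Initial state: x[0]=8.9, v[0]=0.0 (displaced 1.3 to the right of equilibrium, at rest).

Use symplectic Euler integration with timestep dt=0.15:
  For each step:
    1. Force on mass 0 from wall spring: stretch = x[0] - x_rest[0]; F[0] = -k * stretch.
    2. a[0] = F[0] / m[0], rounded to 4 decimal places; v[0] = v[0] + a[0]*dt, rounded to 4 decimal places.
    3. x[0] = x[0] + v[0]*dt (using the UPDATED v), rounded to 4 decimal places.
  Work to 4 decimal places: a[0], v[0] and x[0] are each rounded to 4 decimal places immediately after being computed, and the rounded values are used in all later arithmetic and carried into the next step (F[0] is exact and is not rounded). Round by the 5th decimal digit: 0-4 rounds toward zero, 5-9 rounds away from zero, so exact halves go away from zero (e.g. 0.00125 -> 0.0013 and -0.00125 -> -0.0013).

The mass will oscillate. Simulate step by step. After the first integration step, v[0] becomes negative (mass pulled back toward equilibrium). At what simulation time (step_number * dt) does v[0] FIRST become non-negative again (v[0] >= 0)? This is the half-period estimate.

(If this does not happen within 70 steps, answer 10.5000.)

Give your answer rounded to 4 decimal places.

Step 0: x=[8.9000] v=[0.0000]
Step 1: x=[8.8227] v=[-0.5154]
Step 2: x=[8.6727] v=[-1.0001]
Step 3: x=[8.4589] v=[-1.4254]
Step 4: x=[8.1940] v=[-1.7659]
Step 5: x=[7.8938] v=[-2.0014]
Step 6: x=[7.5761] v=[-2.1179]
Step 7: x=[7.2598] v=[-2.1084]
Step 8: x=[6.9638] v=[-1.9735]
Step 9: x=[6.7056] v=[-1.7213]
Step 10: x=[6.5006] v=[-1.3667]
Step 11: x=[6.3610] v=[-0.9309]
Step 12: x=[6.2950] v=[-0.4397]
Step 13: x=[6.3066] v=[0.0776]
First v>=0 after going negative at step 13, time=1.9500

Answer: 1.9500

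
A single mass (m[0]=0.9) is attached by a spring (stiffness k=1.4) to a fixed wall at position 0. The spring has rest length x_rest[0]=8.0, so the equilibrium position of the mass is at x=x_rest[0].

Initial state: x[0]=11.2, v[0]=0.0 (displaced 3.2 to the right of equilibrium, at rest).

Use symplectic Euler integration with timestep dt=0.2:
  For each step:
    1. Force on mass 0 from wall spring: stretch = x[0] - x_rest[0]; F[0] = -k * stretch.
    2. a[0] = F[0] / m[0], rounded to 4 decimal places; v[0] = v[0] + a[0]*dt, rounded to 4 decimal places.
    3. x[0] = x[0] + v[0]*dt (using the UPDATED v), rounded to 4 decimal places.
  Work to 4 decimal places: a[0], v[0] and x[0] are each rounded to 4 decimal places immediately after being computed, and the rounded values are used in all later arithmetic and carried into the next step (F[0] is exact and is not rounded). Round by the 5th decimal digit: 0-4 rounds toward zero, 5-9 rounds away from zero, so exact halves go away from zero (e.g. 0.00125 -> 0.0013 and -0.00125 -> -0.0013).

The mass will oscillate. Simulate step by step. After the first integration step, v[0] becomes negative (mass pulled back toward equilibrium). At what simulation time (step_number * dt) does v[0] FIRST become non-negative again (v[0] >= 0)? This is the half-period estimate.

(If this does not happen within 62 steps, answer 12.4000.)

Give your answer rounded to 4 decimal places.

Answer: 2.6000

Derivation:
Step 0: x=[11.2000] v=[0.0000]
Step 1: x=[11.0009] v=[-0.9956]
Step 2: x=[10.6151] v=[-1.9292]
Step 3: x=[10.0665] v=[-2.7428]
Step 4: x=[9.3894] v=[-3.3857]
Step 5: x=[8.6258] v=[-3.8180]
Step 6: x=[7.8233] v=[-4.0127]
Step 7: x=[7.0318] v=[-3.9577]
Step 8: x=[6.3005] v=[-3.6565]
Step 9: x=[5.6749] v=[-3.1278]
Step 10: x=[5.1940] v=[-2.4044]
Step 11: x=[4.8877] v=[-1.5314]
Step 12: x=[4.7751] v=[-0.5631]
Step 13: x=[4.8631] v=[0.4402]
First v>=0 after going negative at step 13, time=2.6000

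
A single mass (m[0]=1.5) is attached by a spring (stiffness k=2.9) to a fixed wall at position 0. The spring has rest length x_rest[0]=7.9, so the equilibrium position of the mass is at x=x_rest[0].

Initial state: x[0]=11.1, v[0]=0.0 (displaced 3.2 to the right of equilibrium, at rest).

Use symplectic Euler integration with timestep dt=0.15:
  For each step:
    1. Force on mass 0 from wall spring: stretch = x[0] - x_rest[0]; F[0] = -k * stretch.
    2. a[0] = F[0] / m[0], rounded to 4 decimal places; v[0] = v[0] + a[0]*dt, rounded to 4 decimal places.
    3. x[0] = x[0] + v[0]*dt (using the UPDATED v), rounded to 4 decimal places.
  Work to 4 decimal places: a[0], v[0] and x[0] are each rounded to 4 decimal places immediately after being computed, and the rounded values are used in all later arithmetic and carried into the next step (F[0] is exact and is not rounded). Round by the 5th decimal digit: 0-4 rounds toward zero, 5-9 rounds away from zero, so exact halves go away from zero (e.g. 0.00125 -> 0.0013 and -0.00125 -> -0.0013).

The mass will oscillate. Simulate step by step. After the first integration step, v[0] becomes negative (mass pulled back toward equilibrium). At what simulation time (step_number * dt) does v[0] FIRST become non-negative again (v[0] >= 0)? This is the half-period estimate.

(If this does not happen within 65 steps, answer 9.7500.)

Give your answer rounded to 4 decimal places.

Step 0: x=[11.1000] v=[0.0000]
Step 1: x=[10.9608] v=[-0.9280]
Step 2: x=[10.6885] v=[-1.8156]
Step 3: x=[10.2949] v=[-2.6243]
Step 4: x=[9.7971] v=[-3.3188]
Step 5: x=[9.2168] v=[-3.8690]
Step 6: x=[8.5792] v=[-4.2509]
Step 7: x=[7.9120] v=[-4.4479]
Step 8: x=[7.2443] v=[-4.4514]
Step 9: x=[6.6051] v=[-4.2612]
Step 10: x=[6.0222] v=[-3.8857]
Step 11: x=[5.5210] v=[-3.3411]
Step 12: x=[5.1233] v=[-2.6512]
Step 13: x=[4.8464] v=[-1.8460]
Step 14: x=[4.7023] v=[-0.9605]
Step 15: x=[4.6973] v=[-0.0332]
Step 16: x=[4.8316] v=[0.8956]
First v>=0 after going negative at step 16, time=2.4000

Answer: 2.4000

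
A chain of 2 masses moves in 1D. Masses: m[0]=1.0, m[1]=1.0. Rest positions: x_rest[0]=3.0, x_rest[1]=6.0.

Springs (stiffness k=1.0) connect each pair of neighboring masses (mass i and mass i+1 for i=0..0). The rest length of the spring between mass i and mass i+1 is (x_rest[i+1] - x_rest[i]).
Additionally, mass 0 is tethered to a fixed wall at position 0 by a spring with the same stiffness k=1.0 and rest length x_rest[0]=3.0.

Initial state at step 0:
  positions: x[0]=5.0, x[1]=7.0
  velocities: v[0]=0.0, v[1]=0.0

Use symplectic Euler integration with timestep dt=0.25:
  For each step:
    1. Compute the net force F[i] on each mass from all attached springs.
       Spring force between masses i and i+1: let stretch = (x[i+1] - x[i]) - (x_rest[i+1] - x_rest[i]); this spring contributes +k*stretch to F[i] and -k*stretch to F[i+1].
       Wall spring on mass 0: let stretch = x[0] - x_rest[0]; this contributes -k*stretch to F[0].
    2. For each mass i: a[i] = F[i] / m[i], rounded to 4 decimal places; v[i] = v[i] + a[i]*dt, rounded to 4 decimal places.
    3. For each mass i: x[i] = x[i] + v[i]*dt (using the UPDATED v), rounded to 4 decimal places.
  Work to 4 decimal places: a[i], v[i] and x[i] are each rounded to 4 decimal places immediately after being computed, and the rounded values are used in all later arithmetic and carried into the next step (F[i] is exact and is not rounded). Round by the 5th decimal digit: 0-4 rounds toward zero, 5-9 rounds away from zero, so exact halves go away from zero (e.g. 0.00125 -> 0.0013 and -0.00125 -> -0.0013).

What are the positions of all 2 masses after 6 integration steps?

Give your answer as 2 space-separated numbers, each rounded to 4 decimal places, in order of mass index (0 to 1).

Step 0: x=[5.0000 7.0000] v=[0.0000 0.0000]
Step 1: x=[4.8125 7.0625] v=[-0.7500 0.2500]
Step 2: x=[4.4649 7.1719] v=[-1.3906 0.4375]
Step 3: x=[4.0074 7.2996] v=[-1.8301 0.5108]
Step 4: x=[3.5052 7.4091] v=[-2.0089 0.4378]
Step 5: x=[3.0279 7.4621] v=[-1.9092 0.2118]
Step 6: x=[2.6385 7.4254] v=[-1.5576 -0.1468]

Answer: 2.6385 7.4254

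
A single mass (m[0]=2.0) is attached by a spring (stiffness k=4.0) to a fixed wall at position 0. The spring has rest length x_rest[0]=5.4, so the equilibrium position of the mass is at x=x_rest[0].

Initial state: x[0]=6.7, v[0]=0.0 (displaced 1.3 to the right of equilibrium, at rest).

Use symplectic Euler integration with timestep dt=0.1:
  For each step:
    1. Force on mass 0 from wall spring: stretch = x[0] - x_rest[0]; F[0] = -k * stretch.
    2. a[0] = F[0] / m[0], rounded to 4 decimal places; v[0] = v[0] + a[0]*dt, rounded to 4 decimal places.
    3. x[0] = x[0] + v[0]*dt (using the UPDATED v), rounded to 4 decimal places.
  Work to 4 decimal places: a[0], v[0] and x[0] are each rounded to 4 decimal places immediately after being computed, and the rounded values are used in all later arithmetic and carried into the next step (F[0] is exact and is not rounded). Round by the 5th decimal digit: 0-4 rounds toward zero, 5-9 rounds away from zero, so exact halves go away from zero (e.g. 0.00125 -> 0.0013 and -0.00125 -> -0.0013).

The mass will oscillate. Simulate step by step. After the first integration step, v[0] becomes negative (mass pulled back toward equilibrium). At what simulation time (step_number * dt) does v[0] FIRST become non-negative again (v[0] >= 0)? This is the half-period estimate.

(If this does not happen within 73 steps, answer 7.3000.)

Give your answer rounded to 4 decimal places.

Step 0: x=[6.7000] v=[0.0000]
Step 1: x=[6.6740] v=[-0.2600]
Step 2: x=[6.6225] v=[-0.5148]
Step 3: x=[6.5466] v=[-0.7593]
Step 4: x=[6.4477] v=[-0.9886]
Step 5: x=[6.3279] v=[-1.1981]
Step 6: x=[6.1895] v=[-1.3837]
Step 7: x=[6.0353] v=[-1.5416]
Step 8: x=[5.8684] v=[-1.6687]
Step 9: x=[5.6922] v=[-1.7624]
Step 10: x=[5.5101] v=[-1.8208]
Step 11: x=[5.3258] v=[-1.8428]
Step 12: x=[5.1430] v=[-1.8280]
Step 13: x=[4.9653] v=[-1.7766]
Step 14: x=[4.7963] v=[-1.6897]
Step 15: x=[4.6394] v=[-1.5690]
Step 16: x=[4.4977] v=[-1.4169]
Step 17: x=[4.3741] v=[-1.2364]
Step 18: x=[4.2710] v=[-1.0312]
Step 19: x=[4.1905] v=[-0.8054]
Step 20: x=[4.1342] v=[-0.5635]
Step 21: x=[4.1032] v=[-0.3103]
Step 22: x=[4.0981] v=[-0.0509]
Step 23: x=[4.1191] v=[0.2095]
First v>=0 after going negative at step 23, time=2.3000

Answer: 2.3000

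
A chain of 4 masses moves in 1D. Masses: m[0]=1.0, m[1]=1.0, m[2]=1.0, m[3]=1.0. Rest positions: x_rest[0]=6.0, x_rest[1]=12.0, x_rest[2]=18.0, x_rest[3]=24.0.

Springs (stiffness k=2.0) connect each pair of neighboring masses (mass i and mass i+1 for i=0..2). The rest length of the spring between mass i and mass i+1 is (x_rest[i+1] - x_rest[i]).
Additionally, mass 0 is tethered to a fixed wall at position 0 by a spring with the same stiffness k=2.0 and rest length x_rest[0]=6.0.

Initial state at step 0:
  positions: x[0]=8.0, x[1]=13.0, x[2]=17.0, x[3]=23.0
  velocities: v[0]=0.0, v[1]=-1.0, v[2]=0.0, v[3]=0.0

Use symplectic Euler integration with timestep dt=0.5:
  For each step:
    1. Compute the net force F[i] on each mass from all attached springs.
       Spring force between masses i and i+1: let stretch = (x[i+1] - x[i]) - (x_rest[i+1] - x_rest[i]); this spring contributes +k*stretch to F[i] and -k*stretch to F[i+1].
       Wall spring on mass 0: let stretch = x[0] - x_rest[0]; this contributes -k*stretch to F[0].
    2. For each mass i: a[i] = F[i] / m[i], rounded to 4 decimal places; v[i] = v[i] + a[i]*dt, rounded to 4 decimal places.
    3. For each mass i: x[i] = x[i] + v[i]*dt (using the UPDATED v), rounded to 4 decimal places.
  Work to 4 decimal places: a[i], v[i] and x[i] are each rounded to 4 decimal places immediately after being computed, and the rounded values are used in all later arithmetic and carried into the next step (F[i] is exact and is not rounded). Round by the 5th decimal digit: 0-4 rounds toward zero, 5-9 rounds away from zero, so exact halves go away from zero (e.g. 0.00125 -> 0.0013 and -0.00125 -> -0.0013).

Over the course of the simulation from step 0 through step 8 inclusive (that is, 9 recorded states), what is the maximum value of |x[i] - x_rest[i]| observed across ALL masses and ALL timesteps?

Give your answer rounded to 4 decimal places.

Step 0: x=[8.0000 13.0000 17.0000 23.0000] v=[0.0000 -1.0000 0.0000 0.0000]
Step 1: x=[6.5000 12.0000 18.0000 23.0000] v=[-3.0000 -2.0000 2.0000 0.0000]
Step 2: x=[4.5000 11.2500 18.5000 23.5000] v=[-4.0000 -1.5000 1.0000 1.0000]
Step 3: x=[3.6250 10.7500 17.8750 24.5000] v=[-1.7500 -1.0000 -1.2500 2.0000]
Step 4: x=[4.5000 10.2500 17.0000 25.1875] v=[1.7500 -1.0000 -1.7500 1.3750]
Step 5: x=[6.0000 10.2500 16.8438 24.7813] v=[3.0000 0.0000 -0.3125 -0.8125]
Step 6: x=[6.6250 11.4219 17.3594 23.4063] v=[1.2500 2.3438 1.0312 -2.7500]
Step 7: x=[6.3360 13.1641 17.9297 22.0079] v=[-0.5781 3.4844 1.1406 -2.7969]
Step 8: x=[6.2930 13.8751 18.1563 21.5704] v=[-0.0860 1.4219 0.4532 -0.8751]
Max displacement = 2.4296

Answer: 2.4296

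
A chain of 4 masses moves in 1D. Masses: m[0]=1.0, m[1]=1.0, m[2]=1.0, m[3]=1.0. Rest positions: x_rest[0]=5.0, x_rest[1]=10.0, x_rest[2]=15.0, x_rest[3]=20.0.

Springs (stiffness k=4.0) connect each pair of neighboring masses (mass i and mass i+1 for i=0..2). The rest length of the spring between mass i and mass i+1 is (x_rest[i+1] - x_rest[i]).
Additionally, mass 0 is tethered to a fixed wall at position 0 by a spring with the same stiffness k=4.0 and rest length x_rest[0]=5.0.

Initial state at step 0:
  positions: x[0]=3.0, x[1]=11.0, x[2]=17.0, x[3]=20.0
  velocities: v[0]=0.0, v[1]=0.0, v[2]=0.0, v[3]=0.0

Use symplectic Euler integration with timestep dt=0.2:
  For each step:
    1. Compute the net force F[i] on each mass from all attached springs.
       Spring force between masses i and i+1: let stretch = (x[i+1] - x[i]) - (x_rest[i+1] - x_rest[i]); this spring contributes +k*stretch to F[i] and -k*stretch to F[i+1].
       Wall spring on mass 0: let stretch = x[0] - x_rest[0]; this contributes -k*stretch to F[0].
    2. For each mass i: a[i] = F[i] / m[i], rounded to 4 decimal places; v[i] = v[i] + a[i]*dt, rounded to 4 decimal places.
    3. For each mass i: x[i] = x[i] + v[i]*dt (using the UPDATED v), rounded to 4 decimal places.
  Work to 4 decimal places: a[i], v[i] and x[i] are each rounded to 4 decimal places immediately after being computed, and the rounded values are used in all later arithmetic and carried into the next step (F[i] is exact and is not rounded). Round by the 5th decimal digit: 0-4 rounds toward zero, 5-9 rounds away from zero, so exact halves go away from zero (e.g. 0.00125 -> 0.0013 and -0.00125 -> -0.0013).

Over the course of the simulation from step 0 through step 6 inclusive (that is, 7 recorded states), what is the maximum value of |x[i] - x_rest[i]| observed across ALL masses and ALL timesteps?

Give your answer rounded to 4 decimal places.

Answer: 2.2507

Derivation:
Step 0: x=[3.0000 11.0000 17.0000 20.0000] v=[0.0000 0.0000 0.0000 0.0000]
Step 1: x=[3.8000 10.6800 16.5200 20.3200] v=[4.0000 -1.6000 -2.4000 1.6000]
Step 2: x=[5.0928 10.1936 15.7136 20.8320] v=[6.4640 -2.4320 -4.0320 2.5600]
Step 3: x=[6.3869 9.7743 14.8429 21.3251] v=[6.4704 -2.0966 -4.3533 2.4653]
Step 4: x=[7.2011 9.6240 14.1984 21.5810] v=[4.0708 -0.7516 -3.2224 1.2795]
Step 5: x=[7.2507 9.8179 14.0032 21.4557] v=[0.2482 0.9696 -0.9758 -0.6266]
Step 6: x=[6.5510 10.2707 14.3308 20.9380] v=[-3.4986 2.2641 1.6380 -2.5886]
Max displacement = 2.2507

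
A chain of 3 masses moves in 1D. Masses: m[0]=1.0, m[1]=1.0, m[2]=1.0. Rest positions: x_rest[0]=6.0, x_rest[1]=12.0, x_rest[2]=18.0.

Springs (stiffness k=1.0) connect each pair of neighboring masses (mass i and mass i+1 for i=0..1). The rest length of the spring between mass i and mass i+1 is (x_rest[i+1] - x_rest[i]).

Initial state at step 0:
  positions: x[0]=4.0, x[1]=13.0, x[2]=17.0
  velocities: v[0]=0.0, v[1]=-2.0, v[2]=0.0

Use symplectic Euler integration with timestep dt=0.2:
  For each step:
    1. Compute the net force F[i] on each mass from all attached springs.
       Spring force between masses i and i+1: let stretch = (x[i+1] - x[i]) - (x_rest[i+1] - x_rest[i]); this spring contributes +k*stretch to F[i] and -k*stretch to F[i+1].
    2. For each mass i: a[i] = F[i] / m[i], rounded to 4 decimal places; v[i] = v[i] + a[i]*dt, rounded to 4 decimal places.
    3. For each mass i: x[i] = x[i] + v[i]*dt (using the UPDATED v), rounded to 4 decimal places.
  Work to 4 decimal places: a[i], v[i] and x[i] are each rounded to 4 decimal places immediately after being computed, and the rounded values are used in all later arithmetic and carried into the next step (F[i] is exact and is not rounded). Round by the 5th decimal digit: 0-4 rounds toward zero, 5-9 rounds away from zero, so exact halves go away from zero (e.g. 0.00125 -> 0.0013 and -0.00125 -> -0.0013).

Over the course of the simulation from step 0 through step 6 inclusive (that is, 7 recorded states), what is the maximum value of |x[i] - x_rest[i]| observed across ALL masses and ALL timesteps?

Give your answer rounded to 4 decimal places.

Answer: 3.2259

Derivation:
Step 0: x=[4.0000 13.0000 17.0000] v=[0.0000 -2.0000 0.0000]
Step 1: x=[4.1200 12.4000 17.0800] v=[0.6000 -3.0000 0.4000]
Step 2: x=[4.3312 11.6560 17.2128] v=[1.0560 -3.7200 0.6640]
Step 3: x=[4.5954 10.8413 17.3633] v=[1.3210 -4.0736 0.7526]
Step 4: x=[4.8694 10.0376 17.4929] v=[1.3702 -4.0184 0.6482]
Step 5: x=[5.1102 9.3254 17.5643] v=[1.2038 -3.5610 0.3571]
Step 6: x=[5.2796 8.7741 17.5462] v=[0.8468 -2.7563 -0.0907]
Max displacement = 3.2259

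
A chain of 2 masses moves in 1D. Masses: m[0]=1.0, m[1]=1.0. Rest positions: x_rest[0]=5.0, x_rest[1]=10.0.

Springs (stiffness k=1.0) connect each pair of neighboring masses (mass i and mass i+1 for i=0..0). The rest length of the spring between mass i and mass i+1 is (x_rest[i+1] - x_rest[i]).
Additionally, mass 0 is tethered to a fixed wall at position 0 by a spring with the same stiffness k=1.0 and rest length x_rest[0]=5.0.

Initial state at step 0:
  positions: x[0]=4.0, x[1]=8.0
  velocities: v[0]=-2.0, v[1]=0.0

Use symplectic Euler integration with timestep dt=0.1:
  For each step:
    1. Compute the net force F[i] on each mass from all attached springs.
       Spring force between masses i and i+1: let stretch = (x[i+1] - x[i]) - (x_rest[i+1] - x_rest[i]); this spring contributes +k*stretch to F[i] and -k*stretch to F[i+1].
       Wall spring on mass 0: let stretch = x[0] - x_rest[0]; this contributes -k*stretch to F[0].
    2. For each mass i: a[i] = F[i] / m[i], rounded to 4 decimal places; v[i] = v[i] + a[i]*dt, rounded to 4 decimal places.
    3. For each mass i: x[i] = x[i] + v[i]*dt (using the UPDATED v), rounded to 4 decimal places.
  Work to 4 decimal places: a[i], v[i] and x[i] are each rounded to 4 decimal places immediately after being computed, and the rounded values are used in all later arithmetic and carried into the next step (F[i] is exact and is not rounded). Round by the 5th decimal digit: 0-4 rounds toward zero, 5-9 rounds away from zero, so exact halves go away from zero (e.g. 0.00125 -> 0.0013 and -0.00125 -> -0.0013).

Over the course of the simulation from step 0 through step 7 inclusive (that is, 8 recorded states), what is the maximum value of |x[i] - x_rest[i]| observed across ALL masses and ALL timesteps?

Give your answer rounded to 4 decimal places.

Step 0: x=[4.0000 8.0000] v=[-2.0000 0.0000]
Step 1: x=[3.8000 8.0100] v=[-2.0000 0.1000]
Step 2: x=[3.6041 8.0279] v=[-1.9590 0.1790]
Step 3: x=[3.4164 8.0516] v=[-1.8770 0.2366]
Step 4: x=[3.2409 8.0789] v=[-1.7551 0.2731]
Step 5: x=[3.0814 8.1078] v=[-1.5954 0.2893]
Step 6: x=[2.9413 8.1365] v=[-1.4009 0.2867]
Step 7: x=[2.8238 8.1632] v=[-1.1755 0.2672]
Max displacement = 2.1762

Answer: 2.1762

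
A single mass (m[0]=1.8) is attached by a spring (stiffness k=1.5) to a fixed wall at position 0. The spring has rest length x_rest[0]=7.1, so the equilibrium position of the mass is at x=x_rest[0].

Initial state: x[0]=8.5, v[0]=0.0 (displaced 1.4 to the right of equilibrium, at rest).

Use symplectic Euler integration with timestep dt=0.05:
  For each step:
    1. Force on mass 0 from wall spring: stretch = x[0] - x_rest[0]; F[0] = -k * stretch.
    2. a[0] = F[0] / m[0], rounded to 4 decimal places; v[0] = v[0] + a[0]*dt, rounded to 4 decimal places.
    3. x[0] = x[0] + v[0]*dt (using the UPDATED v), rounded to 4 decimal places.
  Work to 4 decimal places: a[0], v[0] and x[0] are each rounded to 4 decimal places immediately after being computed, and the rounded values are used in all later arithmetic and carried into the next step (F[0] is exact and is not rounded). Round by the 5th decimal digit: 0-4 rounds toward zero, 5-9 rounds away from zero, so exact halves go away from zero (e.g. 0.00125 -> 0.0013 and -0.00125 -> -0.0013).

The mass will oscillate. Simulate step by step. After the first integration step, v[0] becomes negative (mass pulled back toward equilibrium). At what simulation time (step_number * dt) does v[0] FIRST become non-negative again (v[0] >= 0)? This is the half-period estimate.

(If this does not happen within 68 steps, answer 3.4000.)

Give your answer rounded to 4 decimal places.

Step 0: x=[8.5000] v=[0.0000]
Step 1: x=[8.4971] v=[-0.0583]
Step 2: x=[8.4913] v=[-0.1165]
Step 3: x=[8.4826] v=[-0.1745]
Step 4: x=[8.4710] v=[-0.2321]
Step 5: x=[8.4565] v=[-0.2892]
Step 6: x=[8.4392] v=[-0.3457]
Step 7: x=[8.4191] v=[-0.4015]
Step 8: x=[8.3963] v=[-0.4565]
Step 9: x=[8.3708] v=[-0.5105]
Step 10: x=[8.3426] v=[-0.5635]
Step 11: x=[8.3118] v=[-0.6153]
Step 12: x=[8.2785] v=[-0.6658]
Step 13: x=[8.2428] v=[-0.7149]
Step 14: x=[8.2047] v=[-0.7625]
Step 15: x=[8.1643] v=[-0.8085]
Step 16: x=[8.1217] v=[-0.8528]
Step 17: x=[8.0769] v=[-0.8954]
Step 18: x=[8.0301] v=[-0.9361]
Step 19: x=[7.9814] v=[-0.9749]
Step 20: x=[7.9308] v=[-1.0116]
Step 21: x=[7.8785] v=[-1.0462]
Step 22: x=[7.8246] v=[-1.0786]
Step 23: x=[7.7692] v=[-1.1088]
Step 24: x=[7.7124] v=[-1.1367]
Step 25: x=[7.6543] v=[-1.1622]
Step 26: x=[7.5950] v=[-1.1853]
Step 27: x=[7.5347] v=[-1.2059]
Step 28: x=[7.4735] v=[-1.2240]
Step 29: x=[7.4115] v=[-1.2396]
Step 30: x=[7.3489] v=[-1.2526]
Step 31: x=[7.2858] v=[-1.2630]
Step 32: x=[7.2223] v=[-1.2707]
Step 33: x=[7.1585] v=[-1.2758]
Step 34: x=[7.0946] v=[-1.2782]
Step 35: x=[7.0307] v=[-1.2780]
Step 36: x=[6.9669] v=[-1.2751]
Step 37: x=[6.9034] v=[-1.2696]
Step 38: x=[6.8403] v=[-1.2614]
Step 39: x=[6.7778] v=[-1.2506]
Step 40: x=[6.7159] v=[-1.2372]
Step 41: x=[6.6548] v=[-1.2212]
Step 42: x=[6.5947] v=[-1.2027]
Step 43: x=[6.5356] v=[-1.1816]
Step 44: x=[6.4777] v=[-1.1581]
Step 45: x=[6.4211] v=[-1.1322]
Step 46: x=[6.3659] v=[-1.1039]
Step 47: x=[6.3122] v=[-1.0733]
Step 48: x=[6.2602] v=[-1.0405]
Step 49: x=[6.2099] v=[-1.0055]
Step 50: x=[6.1615] v=[-0.9684]
Step 51: x=[6.1150] v=[-0.9293]
Step 52: x=[6.0706] v=[-0.8883]
Step 53: x=[6.0283] v=[-0.8454]
Step 54: x=[5.9883] v=[-0.8007]
Step 55: x=[5.9506] v=[-0.7544]
Step 56: x=[5.9153] v=[-0.7065]
Step 57: x=[5.8824] v=[-0.6571]
Step 58: x=[5.8521] v=[-0.6064]
Step 59: x=[5.8244] v=[-0.5544]
Step 60: x=[5.7993] v=[-0.5013]
Step 61: x=[5.7769] v=[-0.4471]
Step 62: x=[5.7573] v=[-0.3920]
Step 63: x=[5.7405] v=[-0.3361]
Step 64: x=[5.7265] v=[-0.2795]
Step 65: x=[5.7154] v=[-0.2223]
Step 66: x=[5.7072] v=[-0.1646]
Step 67: x=[5.7019] v=[-0.1066]
Step 68: x=[5.6995] v=[-0.0483]
v[0] did not become non-negative within 68 steps; using fallback time=3.4000

Answer: 3.4000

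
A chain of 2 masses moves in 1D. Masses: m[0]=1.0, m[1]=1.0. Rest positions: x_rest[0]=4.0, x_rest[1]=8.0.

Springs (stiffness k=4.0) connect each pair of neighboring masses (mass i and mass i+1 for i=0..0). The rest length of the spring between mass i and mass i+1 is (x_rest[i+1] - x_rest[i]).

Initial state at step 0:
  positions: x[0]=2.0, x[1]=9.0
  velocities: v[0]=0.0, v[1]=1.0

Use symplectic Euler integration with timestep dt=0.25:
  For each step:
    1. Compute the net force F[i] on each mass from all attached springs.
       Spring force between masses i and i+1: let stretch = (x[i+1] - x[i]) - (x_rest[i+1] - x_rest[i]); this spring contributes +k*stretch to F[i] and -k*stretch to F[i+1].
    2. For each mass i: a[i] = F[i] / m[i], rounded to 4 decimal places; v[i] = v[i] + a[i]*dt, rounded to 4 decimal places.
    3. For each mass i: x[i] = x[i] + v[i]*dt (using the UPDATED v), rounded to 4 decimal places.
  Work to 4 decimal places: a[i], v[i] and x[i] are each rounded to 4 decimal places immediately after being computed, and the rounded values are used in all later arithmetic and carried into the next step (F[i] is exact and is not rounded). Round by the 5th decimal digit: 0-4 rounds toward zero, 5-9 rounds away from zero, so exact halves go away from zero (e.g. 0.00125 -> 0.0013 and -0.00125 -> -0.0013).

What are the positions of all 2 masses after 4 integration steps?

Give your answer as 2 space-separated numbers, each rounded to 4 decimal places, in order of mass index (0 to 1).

Step 0: x=[2.0000 9.0000] v=[0.0000 1.0000]
Step 1: x=[2.7500 8.5000] v=[3.0000 -2.0000]
Step 2: x=[3.9375 7.5625] v=[4.7500 -3.7500]
Step 3: x=[5.0313 6.7188] v=[4.3750 -3.3750]
Step 4: x=[5.5469 6.4532] v=[2.0625 -1.0625]

Answer: 5.5469 6.4532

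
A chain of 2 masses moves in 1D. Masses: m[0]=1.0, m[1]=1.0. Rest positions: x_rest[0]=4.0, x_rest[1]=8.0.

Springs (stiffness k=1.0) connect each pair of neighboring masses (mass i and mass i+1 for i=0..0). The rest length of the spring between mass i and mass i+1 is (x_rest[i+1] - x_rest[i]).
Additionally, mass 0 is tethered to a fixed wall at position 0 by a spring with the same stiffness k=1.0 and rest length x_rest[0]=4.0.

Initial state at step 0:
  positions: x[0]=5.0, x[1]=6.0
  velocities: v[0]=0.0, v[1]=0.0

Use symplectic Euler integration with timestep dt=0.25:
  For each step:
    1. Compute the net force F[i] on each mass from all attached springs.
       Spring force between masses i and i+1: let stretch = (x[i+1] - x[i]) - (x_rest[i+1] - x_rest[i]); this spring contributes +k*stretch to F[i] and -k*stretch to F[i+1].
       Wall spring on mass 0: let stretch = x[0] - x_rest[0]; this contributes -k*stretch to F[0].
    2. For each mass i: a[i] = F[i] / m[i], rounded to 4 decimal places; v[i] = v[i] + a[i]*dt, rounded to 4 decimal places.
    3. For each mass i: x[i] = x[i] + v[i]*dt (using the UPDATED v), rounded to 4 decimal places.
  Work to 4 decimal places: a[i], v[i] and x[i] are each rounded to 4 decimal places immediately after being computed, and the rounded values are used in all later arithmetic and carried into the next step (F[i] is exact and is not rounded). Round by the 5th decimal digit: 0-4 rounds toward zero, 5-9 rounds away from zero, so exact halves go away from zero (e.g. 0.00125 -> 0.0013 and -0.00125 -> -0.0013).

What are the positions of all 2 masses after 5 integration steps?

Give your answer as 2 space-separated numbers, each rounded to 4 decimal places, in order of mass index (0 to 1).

Answer: 2.5660 7.9722

Derivation:
Step 0: x=[5.0000 6.0000] v=[0.0000 0.0000]
Step 1: x=[4.7500 6.1875] v=[-1.0000 0.7500]
Step 2: x=[4.2930 6.5352] v=[-1.8281 1.3906]
Step 3: x=[3.7078 6.9927] v=[-2.3408 1.8301]
Step 4: x=[3.0962 7.4949] v=[-2.4465 2.0089]
Step 5: x=[2.5660 7.9722] v=[-2.1209 1.9092]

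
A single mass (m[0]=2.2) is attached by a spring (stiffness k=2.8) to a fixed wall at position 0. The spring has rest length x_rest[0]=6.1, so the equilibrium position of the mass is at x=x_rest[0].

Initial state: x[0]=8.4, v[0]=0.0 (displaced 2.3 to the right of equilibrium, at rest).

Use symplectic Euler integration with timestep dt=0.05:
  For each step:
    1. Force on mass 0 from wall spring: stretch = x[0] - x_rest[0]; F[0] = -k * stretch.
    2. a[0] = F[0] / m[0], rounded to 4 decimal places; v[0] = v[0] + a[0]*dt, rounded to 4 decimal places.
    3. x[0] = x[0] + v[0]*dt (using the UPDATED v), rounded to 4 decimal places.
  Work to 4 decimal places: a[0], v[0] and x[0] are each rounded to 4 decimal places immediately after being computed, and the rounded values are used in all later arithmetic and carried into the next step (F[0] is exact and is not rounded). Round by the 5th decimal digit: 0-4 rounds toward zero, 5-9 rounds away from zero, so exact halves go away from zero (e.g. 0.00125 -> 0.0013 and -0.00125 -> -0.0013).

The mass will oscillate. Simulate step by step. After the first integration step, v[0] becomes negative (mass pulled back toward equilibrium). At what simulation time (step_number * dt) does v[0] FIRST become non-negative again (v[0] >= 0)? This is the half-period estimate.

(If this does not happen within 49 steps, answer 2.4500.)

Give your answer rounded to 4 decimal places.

Step 0: x=[8.4000] v=[0.0000]
Step 1: x=[8.3927] v=[-0.1464]
Step 2: x=[8.3781] v=[-0.2923]
Step 3: x=[8.3562] v=[-0.4373]
Step 4: x=[8.3272] v=[-0.5809]
Step 5: x=[8.2911] v=[-0.7226]
Step 6: x=[8.2480] v=[-0.8620]
Step 7: x=[8.1981] v=[-0.9987]
Step 8: x=[8.1415] v=[-1.1322]
Step 9: x=[8.0784] v=[-1.2621]
Step 10: x=[8.0090] v=[-1.3880]
Step 11: x=[7.9335] v=[-1.5095]
Step 12: x=[7.8522] v=[-1.6262]
Step 13: x=[7.7653] v=[-1.7377]
Step 14: x=[7.6731] v=[-1.8437]
Step 15: x=[7.5759] v=[-1.9438]
Step 16: x=[7.4740] v=[-2.0377]
Step 17: x=[7.3677] v=[-2.1251]
Step 18: x=[7.2574] v=[-2.2058]
Step 19: x=[7.1434] v=[-2.2795]
Step 20: x=[7.0261] v=[-2.3459]
Step 21: x=[6.9059] v=[-2.4048]
Step 22: x=[6.7831] v=[-2.4561]
Step 23: x=[6.6581] v=[-2.4996]
Step 24: x=[6.5313] v=[-2.5351]
Step 25: x=[6.4032] v=[-2.5625]
Step 26: x=[6.2741] v=[-2.5818]
Step 27: x=[6.1445] v=[-2.5929]
Step 28: x=[6.0147] v=[-2.5957]
Step 29: x=[5.8852] v=[-2.5903]
Step 30: x=[5.7564] v=[-2.5766]
Step 31: x=[5.6287] v=[-2.5547]
Step 32: x=[5.5025] v=[-2.5247]
Step 33: x=[5.3782] v=[-2.4867]
Step 34: x=[5.2562] v=[-2.4408]
Step 35: x=[5.1368] v=[-2.3871]
Step 36: x=[5.0205] v=[-2.3258]
Step 37: x=[4.9076] v=[-2.2571]
Step 38: x=[4.7985] v=[-2.1812]
Step 39: x=[4.6936] v=[-2.0984]
Step 40: x=[4.5932] v=[-2.0089]
Step 41: x=[4.4976] v=[-1.9130]
Step 42: x=[4.4071] v=[-1.8110]
Step 43: x=[4.3219] v=[-1.7033]
Step 44: x=[4.2424] v=[-1.5902]
Step 45: x=[4.1688] v=[-1.4720]
Step 46: x=[4.1013] v=[-1.3491]
Step 47: x=[4.0402] v=[-1.2219]
Step 48: x=[3.9857] v=[-1.0908]
Step 49: x=[3.9379] v=[-0.9563]
v[0] did not become non-negative within 49 steps; using fallback time=2.4500

Answer: 2.4500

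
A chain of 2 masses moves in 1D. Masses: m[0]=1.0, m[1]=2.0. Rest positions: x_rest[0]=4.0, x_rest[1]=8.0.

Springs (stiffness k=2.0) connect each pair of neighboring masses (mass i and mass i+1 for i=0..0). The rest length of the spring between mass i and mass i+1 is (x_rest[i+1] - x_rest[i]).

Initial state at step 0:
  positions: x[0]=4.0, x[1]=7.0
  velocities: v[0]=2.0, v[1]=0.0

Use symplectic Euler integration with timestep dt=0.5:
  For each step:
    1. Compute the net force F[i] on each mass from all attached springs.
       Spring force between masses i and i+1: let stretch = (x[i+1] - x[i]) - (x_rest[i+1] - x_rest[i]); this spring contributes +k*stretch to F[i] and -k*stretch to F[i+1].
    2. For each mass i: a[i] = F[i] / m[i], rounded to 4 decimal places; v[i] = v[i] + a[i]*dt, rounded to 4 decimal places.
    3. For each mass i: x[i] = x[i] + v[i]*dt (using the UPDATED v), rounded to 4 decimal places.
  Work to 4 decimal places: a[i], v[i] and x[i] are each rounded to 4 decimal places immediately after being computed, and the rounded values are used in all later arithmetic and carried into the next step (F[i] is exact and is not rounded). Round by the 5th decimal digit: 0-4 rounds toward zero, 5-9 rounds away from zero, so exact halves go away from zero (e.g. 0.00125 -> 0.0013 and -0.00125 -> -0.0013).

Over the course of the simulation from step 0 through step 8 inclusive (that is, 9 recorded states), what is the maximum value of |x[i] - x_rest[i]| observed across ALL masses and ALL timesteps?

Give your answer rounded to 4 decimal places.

Step 0: x=[4.0000 7.0000] v=[2.0000 0.0000]
Step 1: x=[4.5000 7.2500] v=[1.0000 0.5000]
Step 2: x=[4.3750 7.8125] v=[-0.2500 1.1250]
Step 3: x=[3.9688 8.5157] v=[-0.8125 1.4063]
Step 4: x=[3.8360 9.0822] v=[-0.2656 1.1329]
Step 5: x=[4.3263 9.3371] v=[0.9806 0.5098]
Step 6: x=[5.3220 9.3393] v=[1.9914 0.0044]
Step 7: x=[6.3264 9.3372] v=[2.0087 -0.0043]
Step 8: x=[6.8362 9.5824] v=[1.0195 0.4903]
Max displacement = 2.8362

Answer: 2.8362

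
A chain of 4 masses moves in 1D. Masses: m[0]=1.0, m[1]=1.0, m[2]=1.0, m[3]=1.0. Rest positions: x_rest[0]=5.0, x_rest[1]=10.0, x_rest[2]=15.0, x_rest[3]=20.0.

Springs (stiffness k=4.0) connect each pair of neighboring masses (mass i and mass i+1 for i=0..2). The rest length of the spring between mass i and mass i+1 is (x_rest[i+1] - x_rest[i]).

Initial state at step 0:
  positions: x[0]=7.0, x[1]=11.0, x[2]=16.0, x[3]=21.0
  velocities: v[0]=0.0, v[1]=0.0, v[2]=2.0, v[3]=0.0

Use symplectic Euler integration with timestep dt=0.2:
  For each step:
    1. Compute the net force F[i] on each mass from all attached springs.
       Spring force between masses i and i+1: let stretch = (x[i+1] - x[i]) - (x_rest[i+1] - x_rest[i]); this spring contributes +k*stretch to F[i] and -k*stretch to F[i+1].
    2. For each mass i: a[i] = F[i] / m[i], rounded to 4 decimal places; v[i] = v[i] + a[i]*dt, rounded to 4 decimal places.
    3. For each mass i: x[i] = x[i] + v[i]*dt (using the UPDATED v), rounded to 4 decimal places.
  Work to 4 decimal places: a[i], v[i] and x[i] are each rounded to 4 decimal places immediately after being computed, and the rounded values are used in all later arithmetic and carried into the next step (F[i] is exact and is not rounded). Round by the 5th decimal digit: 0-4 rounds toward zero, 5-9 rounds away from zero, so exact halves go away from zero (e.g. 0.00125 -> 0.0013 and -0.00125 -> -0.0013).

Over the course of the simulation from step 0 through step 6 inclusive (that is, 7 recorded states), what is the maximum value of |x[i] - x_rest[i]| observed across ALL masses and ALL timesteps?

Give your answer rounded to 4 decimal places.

Answer: 2.1908

Derivation:
Step 0: x=[7.0000 11.0000 16.0000 21.0000] v=[0.0000 0.0000 2.0000 0.0000]
Step 1: x=[6.8400 11.1600 16.4000 21.0000] v=[-0.8000 0.8000 2.0000 0.0000]
Step 2: x=[6.5712 11.4672 16.6976 21.0640] v=[-1.3440 1.5360 1.4880 0.3200]
Step 3: x=[6.2858 11.8279 16.8570 21.2294] v=[-1.4272 1.8035 0.7968 0.8269]
Step 4: x=[6.0871 12.1065 16.9113 21.4952] v=[-0.9935 1.3931 0.2714 1.3290]
Step 5: x=[6.0515 12.1908 16.9302 21.8276] v=[-0.1780 0.4214 0.0947 1.6619]
Step 6: x=[6.1982 12.0511 16.9744 22.1764] v=[0.7334 -0.6985 0.2211 1.7440]
Max displacement = 2.1908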